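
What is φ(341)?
300

341 = 11 × 31
φ(n) = n × ∏(1 - 1/p) for each prime p dividing n
φ(341) = 341 × (1 - 1/11) × (1 - 1/31) = 300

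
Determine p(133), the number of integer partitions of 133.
7346629512

p(n) counts ways to write n as a sum of positive integers (order ignored).
Euler's pentagonal recurrence: p(k) = p(k-1) + p(k-2) - p(k-5) - p(k-7) + p(k-12) + p(k-15) - ... (offsets j(3j∓1)/2, signs ++--, p(0)=1, p(<0)=0).
DP table for k = 0..132: p(0)=1, p(1)=1, p(2)=2, p(3)=3, p(4)=5, p(5)=7, p(6)=11, p(7)=15, p(8)=22, p(9)=30, p(10)=42, p(11)=56, p(12)=77, p(13)=101, p(14)=135, p(15)=176, p(16)=231, p(17)=297, p(18)=385, p(19)=490, p(20)=627, p(21)=792, p(22)=1002, p(23)=1255, p(24)=1575, p(25)=1958, p(26)=2436, p(27)=3010, p(28)=3718, p(29)=4565, p(30)=5604, p(31)=6842, p(32)=8349, p(33)=10143, p(34)=12310, p(35)=14883, p(36)=17977, p(37)=21637, p(38)=26015, p(39)=31185, p(40)=37338, p(41)=44583, p(42)=53174, p(43)=63261, p(44)=75175, p(45)=89134, p(46)=105558, p(47)=124754, p(48)=147273, p(49)=173525, p(50)=204226, p(51)=239943, p(52)=281589, p(53)=329931, p(54)=386155, p(55)=451276, p(56)=526823, p(57)=614154, p(58)=715220, p(59)=831820, p(60)=966467, p(61)=1121505, p(62)=1300156, p(63)=1505499, p(64)=1741630, p(65)=2012558, p(66)=2323520, p(67)=2679689, p(68)=3087735, p(69)=3554345, p(70)=4087968, p(71)=4697205, p(72)=5392783, p(73)=6185689, p(74)=7089500, p(75)=8118264, p(76)=9289091, p(77)=10619863, p(78)=12132164, p(79)=13848650, p(80)=15796476, p(81)=18004327, p(82)=20506255, p(83)=23338469, p(84)=26543660, p(85)=30167357, p(86)=34262962, p(87)=38887673, p(88)=44108109, p(89)=49995925, p(90)=56634173, p(91)=64112359, p(92)=72533807, p(93)=82010177, p(94)=92669720, p(95)=104651419, p(96)=118114304, p(97)=133230930, p(98)=150198136, p(99)=169229875, p(100)=190569292, p(101)=214481126, p(102)=241265379, p(103)=271248950, p(104)=304801365, p(105)=342325709, p(106)=384276336, p(107)=431149389, p(108)=483502844, p(109)=541946240, p(110)=607163746, p(111)=679903203, p(112)=761002156, p(113)=851376628, p(114)=952050665, p(115)=1064144451, p(116)=1188908248, p(117)=1327710076, p(118)=1482074143, p(119)=1653668665, p(120)=1844349560, p(121)=2056148051, p(122)=2291320912, p(123)=2552338241, p(124)=2841940500, p(125)=3163127352, p(126)=3519222692, p(127)=3913864295, p(128)=4351078600, p(129)=4835271870, p(130)=5371315400, p(131)=5964539504, p(132)=6620830889.
Final step: p(133) = p(132) + p(131) - p(128) - p(126) + p(121) + p(118) - p(111) - p(107) + p(98) + p(93) - p(82) - p(76) + p(63) + p(56) - p(41) - p(33) + p(16) + p(7)
= 6620830889 + 5964539504 - 4351078600 - 3519222692 + 2056148051 + 1482074143 - 679903203 - 431149389 + 150198136 + 82010177 - 20506255 - 9289091 + 1505499 + 526823 - 44583 - 10143 + 231 + 15
= 7346629512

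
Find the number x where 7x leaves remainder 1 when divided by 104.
15

gcd(7, 104) = 1, so the inverse exists.
Extended Euclidean algorithm on (104, 7):
104 = 14 × 7 + 6  ⟹  6 = (1)·104 + (-14)·7
7 = 1 × 6 + 1  ⟹  1 = (-1)·104 + (15)·7
So (15)·7 ≡ 1 (mod 104), i.e. 7^(-1) ≡ 15 (mod 104).
Check: 7 × 15 = 105 ≡ 1 (mod 104)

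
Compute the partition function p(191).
1820701100652

p(n) counts ways to write n as a sum of positive integers (order ignored).
Euler's pentagonal recurrence: p(k) = p(k-1) + p(k-2) - p(k-5) - p(k-7) + p(k-12) + p(k-15) - ... (offsets j(3j∓1)/2, signs ++--, p(0)=1, p(<0)=0).
DP table for k = 0..190: p(0)=1, p(1)=1, p(2)=2, p(3)=3, p(4)=5, p(5)=7, p(6)=11, p(7)=15, p(8)=22, p(9)=30, p(10)=42, p(11)=56, p(12)=77, p(13)=101, p(14)=135, p(15)=176, p(16)=231, p(17)=297, p(18)=385, p(19)=490, p(20)=627, p(21)=792, p(22)=1002, p(23)=1255, p(24)=1575, p(25)=1958, p(26)=2436, p(27)=3010, p(28)=3718, p(29)=4565, p(30)=5604, p(31)=6842, p(32)=8349, p(33)=10143, p(34)=12310, p(35)=14883, p(36)=17977, p(37)=21637, p(38)=26015, p(39)=31185, p(40)=37338, p(41)=44583, p(42)=53174, p(43)=63261, p(44)=75175, p(45)=89134, p(46)=105558, p(47)=124754, p(48)=147273, p(49)=173525, p(50)=204226, p(51)=239943, p(52)=281589, p(53)=329931, p(54)=386155, p(55)=451276, p(56)=526823, p(57)=614154, p(58)=715220, p(59)=831820, p(60)=966467, p(61)=1121505, p(62)=1300156, p(63)=1505499, p(64)=1741630, p(65)=2012558, p(66)=2323520, p(67)=2679689, p(68)=3087735, p(69)=3554345, p(70)=4087968, p(71)=4697205, p(72)=5392783, p(73)=6185689, p(74)=7089500, p(75)=8118264, p(76)=9289091, p(77)=10619863, p(78)=12132164, p(79)=13848650, p(80)=15796476, p(81)=18004327, p(82)=20506255, p(83)=23338469, p(84)=26543660, p(85)=30167357, p(86)=34262962, p(87)=38887673, p(88)=44108109, p(89)=49995925, p(90)=56634173, p(91)=64112359, p(92)=72533807, p(93)=82010177, p(94)=92669720, p(95)=104651419, p(96)=118114304, p(97)=133230930, p(98)=150198136, p(99)=169229875, p(100)=190569292, p(101)=214481126, p(102)=241265379, p(103)=271248950, p(104)=304801365, p(105)=342325709, p(106)=384276336, p(107)=431149389, p(108)=483502844, p(109)=541946240, p(110)=607163746, p(111)=679903203, p(112)=761002156, p(113)=851376628, p(114)=952050665, p(115)=1064144451, p(116)=1188908248, p(117)=1327710076, p(118)=1482074143, p(119)=1653668665, p(120)=1844349560, p(121)=2056148051, p(122)=2291320912, p(123)=2552338241, p(124)=2841940500, p(125)=3163127352, p(126)=3519222692, p(127)=3913864295, p(128)=4351078600, p(129)=4835271870, p(130)=5371315400, p(131)=5964539504, p(132)=6620830889, p(133)=7346629512, p(134)=8149040695, p(135)=9035836076, p(136)=10015581680, p(137)=11097645016, p(138)=12292341831, p(139)=13610949895, p(140)=15065878135, p(141)=16670689208, p(142)=18440293320, p(143)=20390982757, p(144)=22540654445, p(145)=24908858009, p(146)=27517052599, p(147)=30388671978, p(148)=33549419497, p(149)=37027355200, p(150)=40853235313, p(151)=45060624582, p(152)=49686288421, p(153)=54770336324, p(154)=60356673280, p(155)=66493182097, p(156)=73232243759, p(157)=80630964769, p(158)=88751778802, p(159)=97662728555, p(160)=107438159466, p(161)=118159068427, p(162)=129913904637, p(163)=142798995930, p(164)=156919475295, p(165)=172389800255, p(166)=189334822579, p(167)=207890420102, p(168)=228204732751, p(169)=250438925115, p(170)=274768617130, p(171)=301384802048, p(172)=330495499613, p(173)=362326859895, p(174)=397125074750, p(175)=435157697830, p(176)=476715857290, p(177)=522115831195, p(178)=571701605655, p(179)=625846753120, p(180)=684957390936, p(181)=749474411781, p(182)=819876908323, p(183)=896684817527, p(184)=980462880430, p(185)=1071823774337, p(186)=1171432692373, p(187)=1280011042268, p(188)=1398341745571, p(189)=1527273599625, p(190)=1667727404093.
Final step: p(191) = p(190) + p(189) - p(186) - p(184) + p(179) + p(176) - p(169) - p(165) + p(156) + p(151) - p(140) - p(134) + p(121) + p(114) - p(99) - p(91) + p(74) + p(65) - p(46) - p(36) + p(15) + p(4)
= 1667727404093 + 1527273599625 - 1171432692373 - 980462880430 + 625846753120 + 476715857290 - 250438925115 - 172389800255 + 73232243759 + 45060624582 - 15065878135 - 8149040695 + 2056148051 + 952050665 - 169229875 - 64112359 + 7089500 + 2012558 - 105558 - 17977 + 176 + 5
= 1820701100652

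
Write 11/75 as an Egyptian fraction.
1/7 + 1/263 + 1/138075

Greedy algorithm:
11/75: ceiling(75/11) = 7, use 1/7
2/525: ceiling(525/2) = 263, use 1/263
1/138075: ceiling(138075/1) = 138075, use 1/138075
Result: 11/75 = 1/7 + 1/263 + 1/138075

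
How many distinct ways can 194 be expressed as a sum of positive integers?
2366022741845

p(n) counts ways to write n as a sum of positive integers (order ignored).
Euler's pentagonal recurrence: p(k) = p(k-1) + p(k-2) - p(k-5) - p(k-7) + p(k-12) + p(k-15) - ... (offsets j(3j∓1)/2, signs ++--, p(0)=1, p(<0)=0).
DP table for k = 0..193: p(0)=1, p(1)=1, p(2)=2, p(3)=3, p(4)=5, p(5)=7, p(6)=11, p(7)=15, p(8)=22, p(9)=30, p(10)=42, p(11)=56, p(12)=77, p(13)=101, p(14)=135, p(15)=176, p(16)=231, p(17)=297, p(18)=385, p(19)=490, p(20)=627, p(21)=792, p(22)=1002, p(23)=1255, p(24)=1575, p(25)=1958, p(26)=2436, p(27)=3010, p(28)=3718, p(29)=4565, p(30)=5604, p(31)=6842, p(32)=8349, p(33)=10143, p(34)=12310, p(35)=14883, p(36)=17977, p(37)=21637, p(38)=26015, p(39)=31185, p(40)=37338, p(41)=44583, p(42)=53174, p(43)=63261, p(44)=75175, p(45)=89134, p(46)=105558, p(47)=124754, p(48)=147273, p(49)=173525, p(50)=204226, p(51)=239943, p(52)=281589, p(53)=329931, p(54)=386155, p(55)=451276, p(56)=526823, p(57)=614154, p(58)=715220, p(59)=831820, p(60)=966467, p(61)=1121505, p(62)=1300156, p(63)=1505499, p(64)=1741630, p(65)=2012558, p(66)=2323520, p(67)=2679689, p(68)=3087735, p(69)=3554345, p(70)=4087968, p(71)=4697205, p(72)=5392783, p(73)=6185689, p(74)=7089500, p(75)=8118264, p(76)=9289091, p(77)=10619863, p(78)=12132164, p(79)=13848650, p(80)=15796476, p(81)=18004327, p(82)=20506255, p(83)=23338469, p(84)=26543660, p(85)=30167357, p(86)=34262962, p(87)=38887673, p(88)=44108109, p(89)=49995925, p(90)=56634173, p(91)=64112359, p(92)=72533807, p(93)=82010177, p(94)=92669720, p(95)=104651419, p(96)=118114304, p(97)=133230930, p(98)=150198136, p(99)=169229875, p(100)=190569292, p(101)=214481126, p(102)=241265379, p(103)=271248950, p(104)=304801365, p(105)=342325709, p(106)=384276336, p(107)=431149389, p(108)=483502844, p(109)=541946240, p(110)=607163746, p(111)=679903203, p(112)=761002156, p(113)=851376628, p(114)=952050665, p(115)=1064144451, p(116)=1188908248, p(117)=1327710076, p(118)=1482074143, p(119)=1653668665, p(120)=1844349560, p(121)=2056148051, p(122)=2291320912, p(123)=2552338241, p(124)=2841940500, p(125)=3163127352, p(126)=3519222692, p(127)=3913864295, p(128)=4351078600, p(129)=4835271870, p(130)=5371315400, p(131)=5964539504, p(132)=6620830889, p(133)=7346629512, p(134)=8149040695, p(135)=9035836076, p(136)=10015581680, p(137)=11097645016, p(138)=12292341831, p(139)=13610949895, p(140)=15065878135, p(141)=16670689208, p(142)=18440293320, p(143)=20390982757, p(144)=22540654445, p(145)=24908858009, p(146)=27517052599, p(147)=30388671978, p(148)=33549419497, p(149)=37027355200, p(150)=40853235313, p(151)=45060624582, p(152)=49686288421, p(153)=54770336324, p(154)=60356673280, p(155)=66493182097, p(156)=73232243759, p(157)=80630964769, p(158)=88751778802, p(159)=97662728555, p(160)=107438159466, p(161)=118159068427, p(162)=129913904637, p(163)=142798995930, p(164)=156919475295, p(165)=172389800255, p(166)=189334822579, p(167)=207890420102, p(168)=228204732751, p(169)=250438925115, p(170)=274768617130, p(171)=301384802048, p(172)=330495499613, p(173)=362326859895, p(174)=397125074750, p(175)=435157697830, p(176)=476715857290, p(177)=522115831195, p(178)=571701605655, p(179)=625846753120, p(180)=684957390936, p(181)=749474411781, p(182)=819876908323, p(183)=896684817527, p(184)=980462880430, p(185)=1071823774337, p(186)=1171432692373, p(187)=1280011042268, p(188)=1398341745571, p(189)=1527273599625, p(190)=1667727404093, p(191)=1820701100652, p(192)=1987276856363, p(193)=2168627105469.
Final step: p(194) = p(193) + p(192) - p(189) - p(187) + p(182) + p(179) - p(172) - p(168) + p(159) + p(154) - p(143) - p(137) + p(124) + p(117) - p(102) - p(94) + p(77) + p(68) - p(49) - p(39) + p(18) + p(7)
= 2168627105469 + 1987276856363 - 1527273599625 - 1280011042268 + 819876908323 + 625846753120 - 330495499613 - 228204732751 + 97662728555 + 60356673280 - 20390982757 - 11097645016 + 2841940500 + 1327710076 - 241265379 - 92669720 + 10619863 + 3087735 - 173525 - 31185 + 385 + 15
= 2366022741845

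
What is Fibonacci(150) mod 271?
222

Matrix identity: Q^n = [[F_(n+1), F_n], [F_n, F_(n-1)]] with Q = [[1,1],[1,0]].
n = 150 = 10010110₂. Square-and-multiply, entries mod 271:
Q^1 = [[1,1],[1,0]]
Q^2 = (Q^1)² = [[2,1],[1,1]]
Q^4 = (Q^2)² = [[5,3],[3,2]]
Q^9 = (Q^4)²·Q = [[55,34],[34,21]]
Q^18 = (Q^9)² = [[116,145],[145,242]]
Q^37 = (Q^18)²·Q = [[213,64],[64,149]]
Q^75 = (Q^37)²·Q = [[5,143],[143,133]]
Q^150 = (Q^75)² = [[149,222],[222,198]]
F_150 mod 271 = Q^150[0][1] = 222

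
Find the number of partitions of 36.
17977

p(n) counts ways to write n as a sum of positive integers (order ignored).
Euler's pentagonal recurrence: p(k) = p(k-1) + p(k-2) - p(k-5) - p(k-7) + p(k-12) + p(k-15) - ... (offsets j(3j∓1)/2, signs ++--, p(0)=1, p(<0)=0).
DP table for k = 0..35: p(0)=1, p(1)=1, p(2)=2, p(3)=3, p(4)=5, p(5)=7, p(6)=11, p(7)=15, p(8)=22, p(9)=30, p(10)=42, p(11)=56, p(12)=77, p(13)=101, p(14)=135, p(15)=176, p(16)=231, p(17)=297, p(18)=385, p(19)=490, p(20)=627, p(21)=792, p(22)=1002, p(23)=1255, p(24)=1575, p(25)=1958, p(26)=2436, p(27)=3010, p(28)=3718, p(29)=4565, p(30)=5604, p(31)=6842, p(32)=8349, p(33)=10143, p(34)=12310, p(35)=14883.
Final step: p(36) = p(35) + p(34) - p(31) - p(29) + p(24) + p(21) - p(14) - p(10) + p(1)
= 14883 + 12310 - 6842 - 4565 + 1575 + 792 - 135 - 42 + 1
= 17977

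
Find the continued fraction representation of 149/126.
[1; 5, 2, 11]

Euclidean algorithm steps:
149 = 1 × 126 + 23
126 = 5 × 23 + 11
23 = 2 × 11 + 1
11 = 11 × 1 + 0
Continued fraction: [1; 5, 2, 11]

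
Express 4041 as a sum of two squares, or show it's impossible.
21² + 60² (a=21, b=60)

Factorization: 4041 = 3^2 × 449
By Fermat: n is sum of two squares iff every prime p ≡ 3 (mod 4) appears to even power.
All primes ≡ 3 (mod 4) appear to even power.
Search a = 0, 1, 2, … for 4041 - a² a perfect square: first hit at a = 21: 4041 - 441 = 3600 = 60².
4041 = 21² + 60² = 441 + 3600 ✓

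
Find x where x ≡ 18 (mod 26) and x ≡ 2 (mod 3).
44

Using Chinese Remainder Theorem:
M = 26 × 3 = 78
M1 = 3, M2 = 26
y1 = 3^(-1) mod 26 = 9
y2 = 26^(-1) mod 3 = 2
x = (18×3×9 + 2×26×2) mod 78 = 44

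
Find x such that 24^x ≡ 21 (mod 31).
23

Baby-step giant-step with step n = ⌈√31⌉ = 6.
Baby steps 24^j mod 31 (j:value) for j=0..5: 0:1, 1:24, 2:18, 3:29, 4:14, 5:26.
Giant-step multiplier: 24^(-6) ≡ 24^(30-6) = 24^24 ≡ 8 (mod 31).
Giant steps γ_i = 21·8^i mod 31: γ_0=21, γ_1=13, γ_2=11, γ_3=26 (in table at j=5).
x = i·n + j = 3·6 + 5 = 23.
Check: 24^23 ≡ 21 (mod 31).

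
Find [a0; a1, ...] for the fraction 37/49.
[0; 1, 3, 12]

Euclidean algorithm steps:
37 = 0 × 49 + 37
49 = 1 × 37 + 12
37 = 3 × 12 + 1
12 = 12 × 1 + 0
Continued fraction: [0; 1, 3, 12]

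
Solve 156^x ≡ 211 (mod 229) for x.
209

Baby-step giant-step with step n = ⌈√229⌉ = 16.
Baby steps 156^j mod 229 (j:value) for j=0..15: 0:1, 1:156, 2:62, 3:54, 4:180, 5:142, 6:168, 7:102, 8:111, 9:141, 10:12, 11:40, 12:57, 13:190, 14:99, 15:101.
Giant-step multiplier: 156^(-16) ≡ 156^(228-16) = 156^212 ≡ 173 (mod 229).
Giant steps γ_i = 211·173^i mod 229: γ_0=211, γ_1=92, γ_2=115, γ_3=201, γ_4=194, γ_5=128, γ_6=160, γ_7=200, γ_8=21, γ_9=198, γ_10=133, γ_11=109, γ_12=79, γ_13=156 (in table at j=1).
x = i·n + j = 13·16 + 1 = 209.
Check: 156^209 ≡ 211 (mod 229).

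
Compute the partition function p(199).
3646072432125

p(n) counts ways to write n as a sum of positive integers (order ignored).
Euler's pentagonal recurrence: p(k) = p(k-1) + p(k-2) - p(k-5) - p(k-7) + p(k-12) + p(k-15) - ... (offsets j(3j∓1)/2, signs ++--, p(0)=1, p(<0)=0).
DP table for k = 0..198: p(0)=1, p(1)=1, p(2)=2, p(3)=3, p(4)=5, p(5)=7, p(6)=11, p(7)=15, p(8)=22, p(9)=30, p(10)=42, p(11)=56, p(12)=77, p(13)=101, p(14)=135, p(15)=176, p(16)=231, p(17)=297, p(18)=385, p(19)=490, p(20)=627, p(21)=792, p(22)=1002, p(23)=1255, p(24)=1575, p(25)=1958, p(26)=2436, p(27)=3010, p(28)=3718, p(29)=4565, p(30)=5604, p(31)=6842, p(32)=8349, p(33)=10143, p(34)=12310, p(35)=14883, p(36)=17977, p(37)=21637, p(38)=26015, p(39)=31185, p(40)=37338, p(41)=44583, p(42)=53174, p(43)=63261, p(44)=75175, p(45)=89134, p(46)=105558, p(47)=124754, p(48)=147273, p(49)=173525, p(50)=204226, p(51)=239943, p(52)=281589, p(53)=329931, p(54)=386155, p(55)=451276, p(56)=526823, p(57)=614154, p(58)=715220, p(59)=831820, p(60)=966467, p(61)=1121505, p(62)=1300156, p(63)=1505499, p(64)=1741630, p(65)=2012558, p(66)=2323520, p(67)=2679689, p(68)=3087735, p(69)=3554345, p(70)=4087968, p(71)=4697205, p(72)=5392783, p(73)=6185689, p(74)=7089500, p(75)=8118264, p(76)=9289091, p(77)=10619863, p(78)=12132164, p(79)=13848650, p(80)=15796476, p(81)=18004327, p(82)=20506255, p(83)=23338469, p(84)=26543660, p(85)=30167357, p(86)=34262962, p(87)=38887673, p(88)=44108109, p(89)=49995925, p(90)=56634173, p(91)=64112359, p(92)=72533807, p(93)=82010177, p(94)=92669720, p(95)=104651419, p(96)=118114304, p(97)=133230930, p(98)=150198136, p(99)=169229875, p(100)=190569292, p(101)=214481126, p(102)=241265379, p(103)=271248950, p(104)=304801365, p(105)=342325709, p(106)=384276336, p(107)=431149389, p(108)=483502844, p(109)=541946240, p(110)=607163746, p(111)=679903203, p(112)=761002156, p(113)=851376628, p(114)=952050665, p(115)=1064144451, p(116)=1188908248, p(117)=1327710076, p(118)=1482074143, p(119)=1653668665, p(120)=1844349560, p(121)=2056148051, p(122)=2291320912, p(123)=2552338241, p(124)=2841940500, p(125)=3163127352, p(126)=3519222692, p(127)=3913864295, p(128)=4351078600, p(129)=4835271870, p(130)=5371315400, p(131)=5964539504, p(132)=6620830889, p(133)=7346629512, p(134)=8149040695, p(135)=9035836076, p(136)=10015581680, p(137)=11097645016, p(138)=12292341831, p(139)=13610949895, p(140)=15065878135, p(141)=16670689208, p(142)=18440293320, p(143)=20390982757, p(144)=22540654445, p(145)=24908858009, p(146)=27517052599, p(147)=30388671978, p(148)=33549419497, p(149)=37027355200, p(150)=40853235313, p(151)=45060624582, p(152)=49686288421, p(153)=54770336324, p(154)=60356673280, p(155)=66493182097, p(156)=73232243759, p(157)=80630964769, p(158)=88751778802, p(159)=97662728555, p(160)=107438159466, p(161)=118159068427, p(162)=129913904637, p(163)=142798995930, p(164)=156919475295, p(165)=172389800255, p(166)=189334822579, p(167)=207890420102, p(168)=228204732751, p(169)=250438925115, p(170)=274768617130, p(171)=301384802048, p(172)=330495499613, p(173)=362326859895, p(174)=397125074750, p(175)=435157697830, p(176)=476715857290, p(177)=522115831195, p(178)=571701605655, p(179)=625846753120, p(180)=684957390936, p(181)=749474411781, p(182)=819876908323, p(183)=896684817527, p(184)=980462880430, p(185)=1071823774337, p(186)=1171432692373, p(187)=1280011042268, p(188)=1398341745571, p(189)=1527273599625, p(190)=1667727404093, p(191)=1820701100652, p(192)=1987276856363, p(193)=2168627105469, p(194)=2366022741845, p(195)=2580840212973, p(196)=2814570987591, p(197)=3068829878530, p(198)=3345365983698.
Final step: p(199) = p(198) + p(197) - p(194) - p(192) + p(187) + p(184) - p(177) - p(173) + p(164) + p(159) - p(148) - p(142) + p(129) + p(122) - p(107) - p(99) + p(82) + p(73) - p(54) - p(44) + p(23) + p(12)
= 3345365983698 + 3068829878530 - 2366022741845 - 1987276856363 + 1280011042268 + 980462880430 - 522115831195 - 362326859895 + 156919475295 + 97662728555 - 33549419497 - 18440293320 + 4835271870 + 2291320912 - 431149389 - 169229875 + 20506255 + 6185689 - 386155 - 75175 + 1255 + 77
= 3646072432125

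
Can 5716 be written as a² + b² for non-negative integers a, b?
46² + 60² (a=46, b=60)

Factorization: 5716 = 2^2 × 1429
By Fermat: n is sum of two squares iff every prime p ≡ 3 (mod 4) appears to even power.
All primes ≡ 3 (mod 4) appear to even power.
Search a = 0, 1, 2, … for 5716 - a² a perfect square: first hit at a = 46: 5716 - 2116 = 3600 = 60².
5716 = 46² + 60² = 2116 + 3600 ✓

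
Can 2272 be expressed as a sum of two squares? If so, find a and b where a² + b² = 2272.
Not possible

Factorization: 2272 = 2^5 × 71
By Fermat: n is sum of two squares iff every prime p ≡ 3 (mod 4) appears to even power.
Prime(s) ≡ 3 (mod 4) with odd exponent: [(71, 1)]
Therefore 2272 cannot be expressed as a² + b².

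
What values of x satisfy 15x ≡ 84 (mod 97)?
x ≡ 25 (mod 97)

gcd(15, 97) = 1, which divides 84, so solutions exist.
Find 15^(-1) mod 97 by the extended Euclidean algorithm:
97 = 6 × 15 + 7  ⟹  7 = (1)·97 + (-6)·15
15 = 2 × 7 + 1  ⟹  1 = (-2)·97 + (13)·15
So (13)·15 ≡ 1 (mod 97), i.e. 15^(-1) ≡ 13 (mod 97).
x ≡ 13 × 84 = 1092 ≡ 25 (mod 97).
Check: 15 × 25 = 375 ≡ 84 (mod 97).
Unique solution: x ≡ 25 (mod 97)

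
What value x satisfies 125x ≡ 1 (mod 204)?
173

gcd(125, 204) = 1, so the inverse exists.
Extended Euclidean algorithm on (204, 125):
204 = 1 × 125 + 79  ⟹  79 = (1)·204 + (-1)·125
125 = 1 × 79 + 46  ⟹  46 = (-1)·204 + (2)·125
79 = 1 × 46 + 33  ⟹  33 = (2)·204 + (-3)·125
46 = 1 × 33 + 13  ⟹  13 = (-3)·204 + (5)·125
33 = 2 × 13 + 7  ⟹  7 = (8)·204 + (-13)·125
13 = 1 × 7 + 6  ⟹  6 = (-11)·204 + (18)·125
7 = 1 × 6 + 1  ⟹  1 = (19)·204 + (-31)·125
So (-31)·125 ≡ 1 (mod 204), i.e. 125^(-1) ≡ -31 ≡ 173 (mod 204).
Check: 125 × 173 = 21625 ≡ 1 (mod 204)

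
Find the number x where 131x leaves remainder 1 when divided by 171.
47

gcd(131, 171) = 1, so the inverse exists.
Extended Euclidean algorithm on (171, 131):
171 = 1 × 131 + 40  ⟹  40 = (1)·171 + (-1)·131
131 = 3 × 40 + 11  ⟹  11 = (-3)·171 + (4)·131
40 = 3 × 11 + 7  ⟹  7 = (10)·171 + (-13)·131
11 = 1 × 7 + 4  ⟹  4 = (-13)·171 + (17)·131
7 = 1 × 4 + 3  ⟹  3 = (23)·171 + (-30)·131
4 = 1 × 3 + 1  ⟹  1 = (-36)·171 + (47)·131
So (47)·131 ≡ 1 (mod 171), i.e. 131^(-1) ≡ 47 (mod 171).
Check: 131 × 47 = 6157 ≡ 1 (mod 171)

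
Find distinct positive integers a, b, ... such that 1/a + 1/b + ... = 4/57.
1/15 + 1/285

Greedy algorithm:
4/57: ceiling(57/4) = 15, use 1/15
1/285: ceiling(285/1) = 285, use 1/285
Result: 4/57 = 1/15 + 1/285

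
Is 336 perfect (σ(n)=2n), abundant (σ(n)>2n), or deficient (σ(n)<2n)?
abundant

Proper divisors of 336: sum = 1 + 2 + 3 + 4 + 6 + 7 + 8 + 12 + ... + 56 + 84 + 112 + 168 (19 divisors) = 656
Since 656 > 336, 336 is abundant.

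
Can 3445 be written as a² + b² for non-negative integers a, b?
9² + 58² (a=9, b=58)

Factorization: 3445 = 5 × 13 × 53
By Fermat: n is sum of two squares iff every prime p ≡ 3 (mod 4) appears to even power.
All primes ≡ 3 (mod 4) appear to even power.
Search a = 0, 1, 2, … for 3445 - a² a perfect square: first hit at a = 9: 3445 - 81 = 3364 = 58².
3445 = 9² + 58² = 81 + 3364 ✓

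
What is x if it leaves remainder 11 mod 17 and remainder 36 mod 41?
487

Using Chinese Remainder Theorem:
M = 17 × 41 = 697
M1 = 41, M2 = 17
y1 = 41^(-1) mod 17 = 5
y2 = 17^(-1) mod 41 = 29
x = (11×41×5 + 36×17×29) mod 697 = 487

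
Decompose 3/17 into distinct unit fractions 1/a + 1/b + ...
1/6 + 1/102

Greedy algorithm:
3/17: ceiling(17/3) = 6, use 1/6
1/102: ceiling(102/1) = 102, use 1/102
Result: 3/17 = 1/6 + 1/102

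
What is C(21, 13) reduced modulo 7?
0

Using Lucas' theorem:
Write n=21 and k=13 in base 7:
n in base 7: [3, 0]
k in base 7: [1, 6]
C(21,13) mod 7 = ∏ C(n_i, k_i) mod 7
Digit binomials (mod 7): C(3,1) = 3; C(0,6) = 0 (k_i > n_i)
Product: 3 × 0 = 0 ≡ 0 (mod 7)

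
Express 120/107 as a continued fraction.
[1; 8, 4, 3]

Euclidean algorithm steps:
120 = 1 × 107 + 13
107 = 8 × 13 + 3
13 = 4 × 3 + 1
3 = 3 × 1 + 0
Continued fraction: [1; 8, 4, 3]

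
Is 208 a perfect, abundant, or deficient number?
abundant

Proper divisors of 208: sum = 1 + 2 + 4 + 8 + 13 + 16 + 26 + 52 + 104 = 226
Since 226 > 208, 208 is abundant.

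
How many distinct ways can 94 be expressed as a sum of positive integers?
92669720

p(n) counts ways to write n as a sum of positive integers (order ignored).
Euler's pentagonal recurrence: p(k) = p(k-1) + p(k-2) - p(k-5) - p(k-7) + p(k-12) + p(k-15) - ... (offsets j(3j∓1)/2, signs ++--, p(0)=1, p(<0)=0).
DP table for k = 0..93: p(0)=1, p(1)=1, p(2)=2, p(3)=3, p(4)=5, p(5)=7, p(6)=11, p(7)=15, p(8)=22, p(9)=30, p(10)=42, p(11)=56, p(12)=77, p(13)=101, p(14)=135, p(15)=176, p(16)=231, p(17)=297, p(18)=385, p(19)=490, p(20)=627, p(21)=792, p(22)=1002, p(23)=1255, p(24)=1575, p(25)=1958, p(26)=2436, p(27)=3010, p(28)=3718, p(29)=4565, p(30)=5604, p(31)=6842, p(32)=8349, p(33)=10143, p(34)=12310, p(35)=14883, p(36)=17977, p(37)=21637, p(38)=26015, p(39)=31185, p(40)=37338, p(41)=44583, p(42)=53174, p(43)=63261, p(44)=75175, p(45)=89134, p(46)=105558, p(47)=124754, p(48)=147273, p(49)=173525, p(50)=204226, p(51)=239943, p(52)=281589, p(53)=329931, p(54)=386155, p(55)=451276, p(56)=526823, p(57)=614154, p(58)=715220, p(59)=831820, p(60)=966467, p(61)=1121505, p(62)=1300156, p(63)=1505499, p(64)=1741630, p(65)=2012558, p(66)=2323520, p(67)=2679689, p(68)=3087735, p(69)=3554345, p(70)=4087968, p(71)=4697205, p(72)=5392783, p(73)=6185689, p(74)=7089500, p(75)=8118264, p(76)=9289091, p(77)=10619863, p(78)=12132164, p(79)=13848650, p(80)=15796476, p(81)=18004327, p(82)=20506255, p(83)=23338469, p(84)=26543660, p(85)=30167357, p(86)=34262962, p(87)=38887673, p(88)=44108109, p(89)=49995925, p(90)=56634173, p(91)=64112359, p(92)=72533807, p(93)=82010177.
Final step: p(94) = p(93) + p(92) - p(89) - p(87) + p(82) + p(79) - p(72) - p(68) + p(59) + p(54) - p(43) - p(37) + p(24) + p(17) - p(2)
= 82010177 + 72533807 - 49995925 - 38887673 + 20506255 + 13848650 - 5392783 - 3087735 + 831820 + 386155 - 63261 - 21637 + 1575 + 297 - 2
= 92669720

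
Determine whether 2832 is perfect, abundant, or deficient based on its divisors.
abundant

Proper divisors of 2832: sum = 1 + 2 + 3 + 4 + 6 + 8 + 12 + 16 + ... + 472 + 708 + 944 + 1416 (19 divisors) = 4608
Since 4608 > 2832, 2832 is abundant.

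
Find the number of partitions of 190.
1667727404093

p(n) counts ways to write n as a sum of positive integers (order ignored).
Euler's pentagonal recurrence: p(k) = p(k-1) + p(k-2) - p(k-5) - p(k-7) + p(k-12) + p(k-15) - ... (offsets j(3j∓1)/2, signs ++--, p(0)=1, p(<0)=0).
DP table for k = 0..189: p(0)=1, p(1)=1, p(2)=2, p(3)=3, p(4)=5, p(5)=7, p(6)=11, p(7)=15, p(8)=22, p(9)=30, p(10)=42, p(11)=56, p(12)=77, p(13)=101, p(14)=135, p(15)=176, p(16)=231, p(17)=297, p(18)=385, p(19)=490, p(20)=627, p(21)=792, p(22)=1002, p(23)=1255, p(24)=1575, p(25)=1958, p(26)=2436, p(27)=3010, p(28)=3718, p(29)=4565, p(30)=5604, p(31)=6842, p(32)=8349, p(33)=10143, p(34)=12310, p(35)=14883, p(36)=17977, p(37)=21637, p(38)=26015, p(39)=31185, p(40)=37338, p(41)=44583, p(42)=53174, p(43)=63261, p(44)=75175, p(45)=89134, p(46)=105558, p(47)=124754, p(48)=147273, p(49)=173525, p(50)=204226, p(51)=239943, p(52)=281589, p(53)=329931, p(54)=386155, p(55)=451276, p(56)=526823, p(57)=614154, p(58)=715220, p(59)=831820, p(60)=966467, p(61)=1121505, p(62)=1300156, p(63)=1505499, p(64)=1741630, p(65)=2012558, p(66)=2323520, p(67)=2679689, p(68)=3087735, p(69)=3554345, p(70)=4087968, p(71)=4697205, p(72)=5392783, p(73)=6185689, p(74)=7089500, p(75)=8118264, p(76)=9289091, p(77)=10619863, p(78)=12132164, p(79)=13848650, p(80)=15796476, p(81)=18004327, p(82)=20506255, p(83)=23338469, p(84)=26543660, p(85)=30167357, p(86)=34262962, p(87)=38887673, p(88)=44108109, p(89)=49995925, p(90)=56634173, p(91)=64112359, p(92)=72533807, p(93)=82010177, p(94)=92669720, p(95)=104651419, p(96)=118114304, p(97)=133230930, p(98)=150198136, p(99)=169229875, p(100)=190569292, p(101)=214481126, p(102)=241265379, p(103)=271248950, p(104)=304801365, p(105)=342325709, p(106)=384276336, p(107)=431149389, p(108)=483502844, p(109)=541946240, p(110)=607163746, p(111)=679903203, p(112)=761002156, p(113)=851376628, p(114)=952050665, p(115)=1064144451, p(116)=1188908248, p(117)=1327710076, p(118)=1482074143, p(119)=1653668665, p(120)=1844349560, p(121)=2056148051, p(122)=2291320912, p(123)=2552338241, p(124)=2841940500, p(125)=3163127352, p(126)=3519222692, p(127)=3913864295, p(128)=4351078600, p(129)=4835271870, p(130)=5371315400, p(131)=5964539504, p(132)=6620830889, p(133)=7346629512, p(134)=8149040695, p(135)=9035836076, p(136)=10015581680, p(137)=11097645016, p(138)=12292341831, p(139)=13610949895, p(140)=15065878135, p(141)=16670689208, p(142)=18440293320, p(143)=20390982757, p(144)=22540654445, p(145)=24908858009, p(146)=27517052599, p(147)=30388671978, p(148)=33549419497, p(149)=37027355200, p(150)=40853235313, p(151)=45060624582, p(152)=49686288421, p(153)=54770336324, p(154)=60356673280, p(155)=66493182097, p(156)=73232243759, p(157)=80630964769, p(158)=88751778802, p(159)=97662728555, p(160)=107438159466, p(161)=118159068427, p(162)=129913904637, p(163)=142798995930, p(164)=156919475295, p(165)=172389800255, p(166)=189334822579, p(167)=207890420102, p(168)=228204732751, p(169)=250438925115, p(170)=274768617130, p(171)=301384802048, p(172)=330495499613, p(173)=362326859895, p(174)=397125074750, p(175)=435157697830, p(176)=476715857290, p(177)=522115831195, p(178)=571701605655, p(179)=625846753120, p(180)=684957390936, p(181)=749474411781, p(182)=819876908323, p(183)=896684817527, p(184)=980462880430, p(185)=1071823774337, p(186)=1171432692373, p(187)=1280011042268, p(188)=1398341745571, p(189)=1527273599625.
Final step: p(190) = p(189) + p(188) - p(185) - p(183) + p(178) + p(175) - p(168) - p(164) + p(155) + p(150) - p(139) - p(133) + p(120) + p(113) - p(98) - p(90) + p(73) + p(64) - p(45) - p(35) + p(14) + p(3)
= 1527273599625 + 1398341745571 - 1071823774337 - 896684817527 + 571701605655 + 435157697830 - 228204732751 - 156919475295 + 66493182097 + 40853235313 - 13610949895 - 7346629512 + 1844349560 + 851376628 - 150198136 - 56634173 + 6185689 + 1741630 - 89134 - 14883 + 135 + 3
= 1667727404093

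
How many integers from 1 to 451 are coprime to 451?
400

451 = 11 × 41
φ(n) = n × ∏(1 - 1/p) for each prime p dividing n
φ(451) = 451 × (1 - 1/11) × (1 - 1/41) = 400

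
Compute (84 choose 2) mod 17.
1

Using Lucas' theorem:
Write n=84 and k=2 in base 17:
n in base 17: [4, 16]
k in base 17: [0, 2]
C(84,2) mod 17 = ∏ C(n_i, k_i) mod 17
Digit binomials (mod 17): C(4,0) = 1; C(16,2) = 120 ≡ 1
Product: 1 × 1 = 1 ≡ 1 (mod 17)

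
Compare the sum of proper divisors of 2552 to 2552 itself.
abundant

Proper divisors of 2552: sum = 1 + 2 + 4 + 8 + 11 + 22 + 29 + 44 + 58 + 88 + 116 + 232 + 319 + 638 + 1276 = 2848
Since 2848 > 2552, 2552 is abundant.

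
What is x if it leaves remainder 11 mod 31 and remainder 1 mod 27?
352

Using Chinese Remainder Theorem:
M = 31 × 27 = 837
M1 = 27, M2 = 31
y1 = 27^(-1) mod 31 = 23
y2 = 31^(-1) mod 27 = 7
x = (11×27×23 + 1×31×7) mod 837 = 352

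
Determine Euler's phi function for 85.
64

85 = 5 × 17
φ(n) = n × ∏(1 - 1/p) for each prime p dividing n
φ(85) = 85 × (1 - 1/5) × (1 - 1/17) = 64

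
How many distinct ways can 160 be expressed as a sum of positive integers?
107438159466

p(n) counts ways to write n as a sum of positive integers (order ignored).
Euler's pentagonal recurrence: p(k) = p(k-1) + p(k-2) - p(k-5) - p(k-7) + p(k-12) + p(k-15) - ... (offsets j(3j∓1)/2, signs ++--, p(0)=1, p(<0)=0).
DP table for k = 0..159: p(0)=1, p(1)=1, p(2)=2, p(3)=3, p(4)=5, p(5)=7, p(6)=11, p(7)=15, p(8)=22, p(9)=30, p(10)=42, p(11)=56, p(12)=77, p(13)=101, p(14)=135, p(15)=176, p(16)=231, p(17)=297, p(18)=385, p(19)=490, p(20)=627, p(21)=792, p(22)=1002, p(23)=1255, p(24)=1575, p(25)=1958, p(26)=2436, p(27)=3010, p(28)=3718, p(29)=4565, p(30)=5604, p(31)=6842, p(32)=8349, p(33)=10143, p(34)=12310, p(35)=14883, p(36)=17977, p(37)=21637, p(38)=26015, p(39)=31185, p(40)=37338, p(41)=44583, p(42)=53174, p(43)=63261, p(44)=75175, p(45)=89134, p(46)=105558, p(47)=124754, p(48)=147273, p(49)=173525, p(50)=204226, p(51)=239943, p(52)=281589, p(53)=329931, p(54)=386155, p(55)=451276, p(56)=526823, p(57)=614154, p(58)=715220, p(59)=831820, p(60)=966467, p(61)=1121505, p(62)=1300156, p(63)=1505499, p(64)=1741630, p(65)=2012558, p(66)=2323520, p(67)=2679689, p(68)=3087735, p(69)=3554345, p(70)=4087968, p(71)=4697205, p(72)=5392783, p(73)=6185689, p(74)=7089500, p(75)=8118264, p(76)=9289091, p(77)=10619863, p(78)=12132164, p(79)=13848650, p(80)=15796476, p(81)=18004327, p(82)=20506255, p(83)=23338469, p(84)=26543660, p(85)=30167357, p(86)=34262962, p(87)=38887673, p(88)=44108109, p(89)=49995925, p(90)=56634173, p(91)=64112359, p(92)=72533807, p(93)=82010177, p(94)=92669720, p(95)=104651419, p(96)=118114304, p(97)=133230930, p(98)=150198136, p(99)=169229875, p(100)=190569292, p(101)=214481126, p(102)=241265379, p(103)=271248950, p(104)=304801365, p(105)=342325709, p(106)=384276336, p(107)=431149389, p(108)=483502844, p(109)=541946240, p(110)=607163746, p(111)=679903203, p(112)=761002156, p(113)=851376628, p(114)=952050665, p(115)=1064144451, p(116)=1188908248, p(117)=1327710076, p(118)=1482074143, p(119)=1653668665, p(120)=1844349560, p(121)=2056148051, p(122)=2291320912, p(123)=2552338241, p(124)=2841940500, p(125)=3163127352, p(126)=3519222692, p(127)=3913864295, p(128)=4351078600, p(129)=4835271870, p(130)=5371315400, p(131)=5964539504, p(132)=6620830889, p(133)=7346629512, p(134)=8149040695, p(135)=9035836076, p(136)=10015581680, p(137)=11097645016, p(138)=12292341831, p(139)=13610949895, p(140)=15065878135, p(141)=16670689208, p(142)=18440293320, p(143)=20390982757, p(144)=22540654445, p(145)=24908858009, p(146)=27517052599, p(147)=30388671978, p(148)=33549419497, p(149)=37027355200, p(150)=40853235313, p(151)=45060624582, p(152)=49686288421, p(153)=54770336324, p(154)=60356673280, p(155)=66493182097, p(156)=73232243759, p(157)=80630964769, p(158)=88751778802, p(159)=97662728555.
Final step: p(160) = p(159) + p(158) - p(155) - p(153) + p(148) + p(145) - p(138) - p(134) + p(125) + p(120) - p(109) - p(103) + p(90) + p(83) - p(68) - p(60) + p(43) + p(34) - p(15) - p(5)
= 97662728555 + 88751778802 - 66493182097 - 54770336324 + 33549419497 + 24908858009 - 12292341831 - 8149040695 + 3163127352 + 1844349560 - 541946240 - 271248950 + 56634173 + 23338469 - 3087735 - 966467 + 63261 + 12310 - 176 - 7
= 107438159466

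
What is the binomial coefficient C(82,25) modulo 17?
10

Using Lucas' theorem:
Write n=82 and k=25 in base 17:
n in base 17: [4, 14]
k in base 17: [1, 8]
C(82,25) mod 17 = ∏ C(n_i, k_i) mod 17
Digit binomials (mod 17): C(4,1) = 4; C(14,8) = 3003 ≡ 11
Product: 4 × 11 = 44 ≡ 10 (mod 17)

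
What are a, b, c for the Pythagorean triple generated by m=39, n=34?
(365, 2652, 2677)

Euclid's formula: a = m² - n², b = 2mn, c = m² + n²
m = 39, n = 34
a = 39² - 34² = 1521 - 1156 = 365
b = 2 × 39 × 34 = 2652
c = 39² + 34² = 1521 + 1156 = 2677
Verification: 365² + 2652² = 133225 + 7033104 = 7166329 = 2677² ✓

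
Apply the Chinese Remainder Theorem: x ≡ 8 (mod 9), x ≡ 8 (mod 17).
8

Using Chinese Remainder Theorem:
M = 9 × 17 = 153
M1 = 17, M2 = 9
y1 = 17^(-1) mod 9 = 8
y2 = 9^(-1) mod 17 = 2
x = (8×17×8 + 8×9×2) mod 153 = 8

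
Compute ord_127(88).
63

127 is prime, so ord(88) divides φ(127) = 126.
Divisors of 126: 1, 2, 3, 6, 7, 9, 14, 18, 21, 42, 63, 126.
Repeated squaring: 88^1 ≡ 88, 88^2 ≡ 124, 88^4 ≡ 9, 88^8 ≡ 81, 88^16 ≡ 84, 88^32 ≡ 71, 88^64 ≡ 88 (mod 127).
Test 88^d mod 127 for each divisor d in increasing order:
88^1 ≡ 88
88^2 ≡ 124
88^3 = 88^2·88^1 ≡ 117
88^6 = 88^4·88^2 ≡ 100
88^7 = 88^4·88^2·88^1 ≡ 37
88^9 = 88^8·88^1 ≡ 16
88^14 = 88^8·88^4·88^2 ≡ 99
88^18 = 88^16·88^2 ≡ 2
88^21 = 88^16·88^4·88^1 ≡ 107
88^42 = 88^32·88^8·88^2 ≡ 19
88^63 = 88^32·88^16·88^8·88^4·88^2·88^1 ≡ 1  ← first divisor giving 1
The order is 63.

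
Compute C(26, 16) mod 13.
0

Using Lucas' theorem:
Write n=26 and k=16 in base 13:
n in base 13: [2, 0]
k in base 13: [1, 3]
C(26,16) mod 13 = ∏ C(n_i, k_i) mod 13
Digit binomials (mod 13): C(2,1) = 2; C(0,3) = 0 (k_i > n_i)
Product: 2 × 0 = 0 ≡ 0 (mod 13)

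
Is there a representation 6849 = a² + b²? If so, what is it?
57² + 60² (a=57, b=60)

Factorization: 6849 = 3^2 × 761
By Fermat: n is sum of two squares iff every prime p ≡ 3 (mod 4) appears to even power.
All primes ≡ 3 (mod 4) appear to even power.
Search a = 0, 1, 2, … for 6849 - a² a perfect square: first hit at a = 57: 6849 - 3249 = 3600 = 60².
6849 = 57² + 60² = 3249 + 3600 ✓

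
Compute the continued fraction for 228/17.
[13; 2, 2, 3]

Euclidean algorithm steps:
228 = 13 × 17 + 7
17 = 2 × 7 + 3
7 = 2 × 3 + 1
3 = 3 × 1 + 0
Continued fraction: [13; 2, 2, 3]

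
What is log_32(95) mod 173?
152

Baby-step giant-step with step n = ⌈√173⌉ = 14.
Baby steps 32^j mod 173 (j:value) for j=0..13: 0:1, 1:32, 2:159, 3:71, 4:23, 5:44, 6:24, 7:76, 8:10, 9:147, 10:33, 11:18, 12:57, 13:94.
Giant-step multiplier: 32^(-14) ≡ 32^(172-14) = 32^158 ≡ 31 (mod 173).
Giant steps γ_i = 95·31^i mod 173: γ_0=95, γ_1=4, γ_2=124, γ_3=38, γ_4=140, γ_5=15, γ_6=119, γ_7=56, γ_8=6, γ_9=13, γ_10=57 (in table at j=12).
x = i·n + j = 10·14 + 12 = 152.
Check: 32^152 ≡ 95 (mod 173).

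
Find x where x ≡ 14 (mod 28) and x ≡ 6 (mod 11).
182

Using Chinese Remainder Theorem:
M = 28 × 11 = 308
M1 = 11, M2 = 28
y1 = 11^(-1) mod 28 = 23
y2 = 28^(-1) mod 11 = 2
x = (14×11×23 + 6×28×2) mod 308 = 182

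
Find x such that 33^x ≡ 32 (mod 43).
3

Baby-step giant-step with step n = ⌈√43⌉ = 7.
Baby steps 33^j mod 43 (j:value) for j=0..6: 0:1, 1:33, 2:14, 3:32, 4:24, 5:18, 6:35.
h = 32 is already in the table at j=3, so x = 3.
Check: 33^3 ≡ 32 (mod 43).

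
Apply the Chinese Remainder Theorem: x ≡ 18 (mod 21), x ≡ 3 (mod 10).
123

Using Chinese Remainder Theorem:
M = 21 × 10 = 210
M1 = 10, M2 = 21
y1 = 10^(-1) mod 21 = 19
y2 = 21^(-1) mod 10 = 1
x = (18×10×19 + 3×21×1) mod 210 = 123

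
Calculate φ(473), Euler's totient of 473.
420

473 = 11 × 43
φ(n) = n × ∏(1 - 1/p) for each prime p dividing n
φ(473) = 473 × (1 - 1/11) × (1 - 1/43) = 420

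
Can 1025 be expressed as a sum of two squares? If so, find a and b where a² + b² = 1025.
1² + 32² (a=1, b=32)

Factorization: 1025 = 5^2 × 41
By Fermat: n is sum of two squares iff every prime p ≡ 3 (mod 4) appears to even power.
All primes ≡ 3 (mod 4) appear to even power.
Search a = 0, 1, 2, … for 1025 - a² a perfect square: first hit at a = 1: 1025 - 1 = 1024 = 32².
1025 = 1² + 32² = 1 + 1024 ✓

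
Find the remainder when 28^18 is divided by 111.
1

Repeated squaring. Binary of 18 = 10010.
28^1 ≡ 28 (mod 111); 28^2 ≡ 7 (mod 111); 28^4 ≡ 49 (mod 111); 28^8 ≡ 70 (mod 111); 28^16 ≡ 16 (mod 111)
28^18 = 28^2 × 28^16 ≡ 1 (mod 111)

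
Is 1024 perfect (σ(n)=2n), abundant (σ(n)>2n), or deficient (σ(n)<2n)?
deficient

Proper divisors of 1024: sum = 1 + 2 + 4 + 8 + 16 + 32 + 64 + 128 + 256 + 512 = 1023
Since 1023 < 1024, 1024 is deficient.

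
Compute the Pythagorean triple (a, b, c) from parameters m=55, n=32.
(2001, 3520, 4049)

Euclid's formula: a = m² - n², b = 2mn, c = m² + n²
m = 55, n = 32
a = 55² - 32² = 3025 - 1024 = 2001
b = 2 × 55 × 32 = 3520
c = 55² + 32² = 3025 + 1024 = 4049
Verification: 2001² + 3520² = 4004001 + 12390400 = 16394401 = 4049² ✓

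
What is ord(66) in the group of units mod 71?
10

71 is prime, so ord(66) divides φ(71) = 70.
Divisors of 70: 1, 2, 5, 7, 10, 14, 35, 70.
Repeated squaring: 66^1 ≡ 66, 66^2 ≡ 25, 66^4 ≡ 57, 66^8 ≡ 54, 66^16 ≡ 5, 66^32 ≡ 25, 66^64 ≡ 57 (mod 71).
Test 66^d mod 71 for each divisor d in increasing order:
66^1 ≡ 66
66^2 ≡ 25
66^5 = 66^4·66^1 ≡ 70
66^7 = 66^4·66^2·66^1 ≡ 46
66^10 = 66^8·66^2 ≡ 1  ← first divisor giving 1
The order is 10.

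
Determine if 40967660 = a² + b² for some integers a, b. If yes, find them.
Not possible

Factorization: 40967660 = 2^2 × 5 × 127^3
By Fermat: n is sum of two squares iff every prime p ≡ 3 (mod 4) appears to even power.
Prime(s) ≡ 3 (mod 4) with odd exponent: [(127, 3)]
Therefore 40967660 cannot be expressed as a² + b².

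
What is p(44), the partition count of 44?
75175

p(n) counts ways to write n as a sum of positive integers (order ignored).
Euler's pentagonal recurrence: p(k) = p(k-1) + p(k-2) - p(k-5) - p(k-7) + p(k-12) + p(k-15) - ... (offsets j(3j∓1)/2, signs ++--, p(0)=1, p(<0)=0).
DP table for k = 0..43: p(0)=1, p(1)=1, p(2)=2, p(3)=3, p(4)=5, p(5)=7, p(6)=11, p(7)=15, p(8)=22, p(9)=30, p(10)=42, p(11)=56, p(12)=77, p(13)=101, p(14)=135, p(15)=176, p(16)=231, p(17)=297, p(18)=385, p(19)=490, p(20)=627, p(21)=792, p(22)=1002, p(23)=1255, p(24)=1575, p(25)=1958, p(26)=2436, p(27)=3010, p(28)=3718, p(29)=4565, p(30)=5604, p(31)=6842, p(32)=8349, p(33)=10143, p(34)=12310, p(35)=14883, p(36)=17977, p(37)=21637, p(38)=26015, p(39)=31185, p(40)=37338, p(41)=44583, p(42)=53174, p(43)=63261.
Final step: p(44) = p(43) + p(42) - p(39) - p(37) + p(32) + p(29) - p(22) - p(18) + p(9) + p(4)
= 63261 + 53174 - 31185 - 21637 + 8349 + 4565 - 1002 - 385 + 30 + 5
= 75175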